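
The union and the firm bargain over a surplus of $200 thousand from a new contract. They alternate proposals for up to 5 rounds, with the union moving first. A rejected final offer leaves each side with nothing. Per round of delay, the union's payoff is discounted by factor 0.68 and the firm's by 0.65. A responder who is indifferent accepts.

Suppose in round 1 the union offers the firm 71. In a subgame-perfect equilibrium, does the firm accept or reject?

Accept

Round 5 (the union proposes): the firm will accept anything ≥ 0, so the union offers 0 and keeps 200.
Round 4 (the firm proposes): the union can get 200 next round, worth 0.68 × 200 = 136 now. The firm offers 136 and keeps 200 − 136 = 64.
Round 3 (the union proposes): the firm can get 64 next round, worth 0.65 × 64 = 41.6 now. The union offers 41.6 and keeps 200 − 41.6 = 158.4.
Round 2 (the firm proposes): the union can get 158.4 next round, worth 0.68 × 158.4 = 107.712 now; the firm offers that and keeps 92.288.
So by rejecting in round 1, the firm gets 92.288 next round, worth 0.65 × 92.288 = 59.9872 now.
Offer 71 ≥ 59.9872, so the firm accepts.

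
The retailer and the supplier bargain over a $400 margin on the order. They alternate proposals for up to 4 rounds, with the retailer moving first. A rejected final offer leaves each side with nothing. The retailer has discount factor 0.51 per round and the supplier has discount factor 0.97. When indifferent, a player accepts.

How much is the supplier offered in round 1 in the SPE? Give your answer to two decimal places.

Round 4 (the supplier proposes): rejection yields 0 for the retailer; the supplier offers 0 and keeps 400.
Round 3 (the retailer proposes): the supplier can get 400 next round, worth 0.97 × 400 = 388 now. The retailer offers 388 and keeps 400 − 388 = 12.
Round 2 (the supplier proposes): the retailer can get 12 next round, worth 0.51 × 12 = 6.12 now. The supplier offers 6.12 and keeps 400 − 6.12 = 393.88.
Round 1 (the retailer proposes): the supplier can get 393.88 next round, worth 0.97 × 393.88 = 382.0636 now, so the retailer offers 382.0636, keeping 17.9364.

382.06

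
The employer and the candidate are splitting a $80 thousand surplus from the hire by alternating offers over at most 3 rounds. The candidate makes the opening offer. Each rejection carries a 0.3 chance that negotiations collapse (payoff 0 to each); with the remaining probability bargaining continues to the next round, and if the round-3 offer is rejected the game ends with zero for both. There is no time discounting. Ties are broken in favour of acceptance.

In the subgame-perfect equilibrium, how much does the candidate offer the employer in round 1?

Round 3 (the candidate proposes): rejection yields 0 for the employer; the candidate offers 0 and keeps 80.
Round 2 (the employer proposes): rejecting gives the candidate an expected 0.7 × 80 = 56. The employer offers 56 and keeps 80 − 56 = 24.
Round 1 (the candidate proposes): rejecting gives the employer an expected 0.7 × 24 = 16.8. The candidate offers 16.8 and keeps 80 − 16.8 = 63.2.

16.8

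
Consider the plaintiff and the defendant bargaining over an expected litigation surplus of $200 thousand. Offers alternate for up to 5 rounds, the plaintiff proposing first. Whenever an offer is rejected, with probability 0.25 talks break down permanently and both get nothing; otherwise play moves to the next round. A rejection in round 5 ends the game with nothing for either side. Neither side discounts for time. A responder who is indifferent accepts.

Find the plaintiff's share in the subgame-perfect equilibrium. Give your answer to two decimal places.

By backward induction:
Round 5 (the plaintiff proposes): the defendant will accept anything ≥ 0, so the plaintiff offers 0 and keeps 200.
Round 4 (the defendant proposes): rejecting gives the plaintiff an expected 0.75 × 200 = 150; the defendant offers that and keeps 50.
Round 3 (the plaintiff proposes): rejecting gives the defendant an expected 0.75 × 50 = 37.5, so the plaintiff offers 37.5, keeping 162.5.
Round 2 (the defendant proposes): rejecting gives the plaintiff an expected 0.75 × 162.5 = 121.875. The defendant offers 121.875 and keeps 200 − 121.875 = 78.125.
Round 1 (the plaintiff proposes): rejecting gives the defendant an expected 0.75 × 78.125 = 58.59375. The plaintiff offers 58.59375 and keeps 200 − 58.59375 = 141.40625.

141.41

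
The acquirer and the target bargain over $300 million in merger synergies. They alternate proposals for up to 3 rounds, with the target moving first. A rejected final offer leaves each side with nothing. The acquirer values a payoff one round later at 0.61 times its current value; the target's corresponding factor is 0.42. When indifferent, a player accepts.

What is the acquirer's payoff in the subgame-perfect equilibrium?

106.14

By backward induction:
Round 3 (the target proposes): rejection yields 0 for the acquirer; the target offers 0 and keeps 300.
Round 2 (the acquirer proposes): the target can get 300 next round, worth 0.42 × 300 = 126 now; the acquirer offers that and keeps 174.
Round 1 (the target proposes): the acquirer can get 174 next round, worth 0.61 × 174 = 106.14 now; the target offers that and keeps 193.86.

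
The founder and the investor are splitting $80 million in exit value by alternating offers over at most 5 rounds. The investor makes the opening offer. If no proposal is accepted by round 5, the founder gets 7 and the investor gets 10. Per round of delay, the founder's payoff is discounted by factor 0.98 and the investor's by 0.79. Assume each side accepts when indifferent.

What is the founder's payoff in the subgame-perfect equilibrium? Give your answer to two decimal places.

By backward induction:
Round 5 (the investor proposes): the founder gets 7 if talks fail, so the investor offers 7 and keeps 73.
Round 4 (the founder proposes): the investor can get 73 next round, worth 0.79 × 73 = 57.67 now, so the founder offers 57.67, keeping 22.33.
Round 3 (the investor proposes): the founder can get 22.33 next round, worth 0.98 × 22.33 = 21.8834 now. The investor offers 21.8834 and keeps 80 − 21.8834 = 58.1166.
Round 2 (the founder proposes): the investor can get 58.1166 next round, worth 0.79 × 58.1166 = 45.912114 now. The founder offers 45.912114 and keeps 80 − 45.912114 = 34.087886.
Round 1 (the investor proposes): the founder can get 34.087886 next round, worth 0.98 × 34.087886 = 33.40612828 now; the investor offers that and keeps 46.59387172.

33.41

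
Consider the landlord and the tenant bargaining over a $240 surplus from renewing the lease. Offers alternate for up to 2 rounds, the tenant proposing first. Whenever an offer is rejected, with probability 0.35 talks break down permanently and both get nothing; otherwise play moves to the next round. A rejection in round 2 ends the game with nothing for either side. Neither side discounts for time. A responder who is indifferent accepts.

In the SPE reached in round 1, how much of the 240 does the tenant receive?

Round 2 (the landlord proposes): the tenant will accept anything ≥ 0, so the landlord offers 0 and keeps 240.
Round 1 (the tenant proposes): rejecting gives the landlord an expected 0.65 × 240 = 156, so the tenant offers 156, keeping 84.

84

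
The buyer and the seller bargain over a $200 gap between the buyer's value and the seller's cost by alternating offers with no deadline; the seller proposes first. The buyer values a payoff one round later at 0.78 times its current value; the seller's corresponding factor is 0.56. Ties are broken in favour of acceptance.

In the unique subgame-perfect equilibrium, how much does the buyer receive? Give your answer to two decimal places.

In a stationary SPE each proposer offers the other exactly their discounted continuation value.
If the seller keeps x when proposing and the buyer keeps y when proposing, then x = 200 − 0.78y and y = 200 − 0.56x.
Solving: x = 200(1 − 0.78) / (1 − 0.56·0.78) = 44 / 0.5632 = 78.125.
The buyer gets 200 − 78.125 = 121.875.

121.88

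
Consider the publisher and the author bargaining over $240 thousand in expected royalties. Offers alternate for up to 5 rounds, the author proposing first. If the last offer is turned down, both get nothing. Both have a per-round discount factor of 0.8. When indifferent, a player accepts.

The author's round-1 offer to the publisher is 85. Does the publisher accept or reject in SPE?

Round 5 (the author proposes): the publisher will accept anything ≥ 0, so the author offers 0 and keeps 240.
Round 4 (the publisher proposes): the author can get 240 next round, worth 0.8 × 240 = 192 now; the publisher offers that and keeps 48.
Round 3 (the author proposes): the publisher can get 48 next round, worth 0.8 × 48 = 38.4 now; the author offers that and keeps 201.6.
Round 2 (the publisher proposes): the author can get 201.6 next round, worth 0.8 × 201.6 = 161.28 now, so the publisher offers 161.28, keeping 78.72.
So by rejecting in round 1, the publisher gets 78.72 next round, worth 0.8 × 78.72 = 62.976 now.
Offer 85 ≥ 62.976, so the publisher accepts.

Accept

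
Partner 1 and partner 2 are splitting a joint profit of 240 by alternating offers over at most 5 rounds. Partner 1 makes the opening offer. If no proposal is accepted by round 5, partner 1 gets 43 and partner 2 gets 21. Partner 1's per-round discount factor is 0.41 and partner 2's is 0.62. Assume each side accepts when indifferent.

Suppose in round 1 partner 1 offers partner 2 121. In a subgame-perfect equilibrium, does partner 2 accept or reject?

Accept

Round 5 (partner 1 proposes): partner 2 gets 21 if talks fail, so partner 1 offers 21 and keeps 219.
Round 4 (partner 2 proposes): partner 1 can get 219 next round, worth 0.41 × 219 = 89.79 now, so partner 2 offers 89.79, keeping 150.21.
Round 3 (partner 1 proposes): partner 2 can get 150.21 next round, worth 0.62 × 150.21 = 93.1302 now; partner 1 offers that and keeps 146.8698.
Round 2 (partner 2 proposes): partner 1 can get 146.8698 next round, worth 0.41 × 146.8698 = 60.216618 now. Partner 2 offers 60.216618 and keeps 240 − 60.216618 = 179.783382.
So by rejecting in round 1, partner 2 gets 179.783382 next round, worth 0.62 × 179.783382 = 111.46569684 now.
Offer 121 ≥ 111.46569684, so partner 2 accepts.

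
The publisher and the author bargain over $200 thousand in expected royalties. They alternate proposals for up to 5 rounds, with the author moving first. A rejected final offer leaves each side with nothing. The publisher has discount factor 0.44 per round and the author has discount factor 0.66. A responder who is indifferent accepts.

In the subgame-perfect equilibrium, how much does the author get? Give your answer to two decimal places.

161.39

Round 5 (the author proposes): the publisher will accept anything ≥ 0, so the author offers 0 and keeps 200.
Round 4 (the publisher proposes): the author can get 200 next round, worth 0.66 × 200 = 132 now, so the publisher offers 132, keeping 68.
Round 3 (the author proposes): the publisher can get 68 next round, worth 0.44 × 68 = 29.92 now. The author offers 29.92 and keeps 200 − 29.92 = 170.08.
Round 2 (the publisher proposes): the author can get 170.08 next round, worth 0.66 × 170.08 = 112.2528 now; the publisher offers that and keeps 87.7472.
Round 1 (the author proposes): the publisher can get 87.7472 next round, worth 0.44 × 87.7472 = 38.608768 now. The author offers 38.608768 and keeps 200 − 38.608768 = 161.391232.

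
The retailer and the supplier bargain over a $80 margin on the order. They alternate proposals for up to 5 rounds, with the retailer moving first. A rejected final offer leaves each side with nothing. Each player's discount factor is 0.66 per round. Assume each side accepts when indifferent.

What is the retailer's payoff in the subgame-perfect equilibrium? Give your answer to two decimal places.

Round 5 (the retailer proposes): the supplier will accept anything ≥ 0, so the retailer offers 0 and keeps 80.
Round 4 (the supplier proposes): the retailer can get 80 next round, worth 0.66 × 80 = 52.8 now; the supplier offers that and keeps 27.2.
Round 3 (the retailer proposes): the supplier can get 27.2 next round, worth 0.66 × 27.2 = 17.952 now, so the retailer offers 17.952, keeping 62.048.
Round 2 (the supplier proposes): the retailer can get 62.048 next round, worth 0.66 × 62.048 = 40.95168 now, so the supplier offers 40.95168, keeping 39.04832.
Round 1 (the retailer proposes): the supplier can get 39.04832 next round, worth 0.66 × 39.04832 = 25.7718912 now. The retailer offers 25.7718912 and keeps 80 − 25.7718912 = 54.2281088.

54.23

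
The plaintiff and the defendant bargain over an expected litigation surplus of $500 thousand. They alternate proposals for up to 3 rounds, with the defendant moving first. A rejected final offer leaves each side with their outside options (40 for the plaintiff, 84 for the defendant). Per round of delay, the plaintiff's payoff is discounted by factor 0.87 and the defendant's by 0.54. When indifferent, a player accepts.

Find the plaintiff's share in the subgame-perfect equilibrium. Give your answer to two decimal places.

Round 3 (the defendant proposes): the plaintiff gets 40 if talks fail, so the defendant offers 40 and keeps 460.
Round 2 (the plaintiff proposes): the defendant can get 460 next round, worth 0.54 × 460 = 248.4 now, so the plaintiff offers 248.4, keeping 251.6.
Round 1 (the defendant proposes): the plaintiff can get 251.6 next round, worth 0.87 × 251.6 = 218.892 now; the defendant offers that and keeps 281.108.

218.89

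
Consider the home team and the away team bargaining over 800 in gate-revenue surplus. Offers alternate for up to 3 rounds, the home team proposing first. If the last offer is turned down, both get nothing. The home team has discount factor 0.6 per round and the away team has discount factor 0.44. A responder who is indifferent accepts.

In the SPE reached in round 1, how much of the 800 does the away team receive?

140.8

Solve by backward induction from round 3.
Round 3 (the home team proposes): the away team will accept anything ≥ 0, so the home team offers 0 and keeps 800.
Round 2 (the away team proposes): the home team can get 800 next round, worth 0.6 × 800 = 480 now; the away team offers that and keeps 320.
Round 1 (the home team proposes): the away team can get 320 next round, worth 0.44 × 320 = 140.8 now, so the home team offers 140.8, keeping 659.2.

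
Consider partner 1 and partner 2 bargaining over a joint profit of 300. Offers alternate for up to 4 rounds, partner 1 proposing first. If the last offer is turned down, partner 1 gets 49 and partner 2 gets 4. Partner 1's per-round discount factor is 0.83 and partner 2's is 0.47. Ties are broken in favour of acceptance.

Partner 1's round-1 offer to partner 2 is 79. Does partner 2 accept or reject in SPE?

Accept

Work out partner 2's continuation value if the offer is rejected.
Round 4 (partner 2 proposes): partner 1 gets 49 if talks fail, so partner 2 offers 49 and keeps 251.
Round 3 (partner 1 proposes): partner 2 can get 251 next round, worth 0.47 × 251 = 117.97 now, so partner 1 offers 117.97, keeping 182.03.
Round 2 (partner 2 proposes): partner 1 can get 182.03 next round, worth 0.83 × 182.03 = 151.0849 now. Partner 2 offers 151.0849 and keeps 300 − 151.0849 = 148.9151.
So by rejecting in round 1, partner 2 gets 148.9151 next round, worth 0.47 × 148.9151 = 69.990097 now.
Offer 79 ≥ 69.990097, so partner 2 accepts.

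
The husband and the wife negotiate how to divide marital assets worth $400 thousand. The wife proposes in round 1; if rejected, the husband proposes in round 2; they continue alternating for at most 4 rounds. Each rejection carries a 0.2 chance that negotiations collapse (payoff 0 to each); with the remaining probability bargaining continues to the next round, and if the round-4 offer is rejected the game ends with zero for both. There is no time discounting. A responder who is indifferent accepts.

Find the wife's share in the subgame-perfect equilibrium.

By backward induction:
Round 4 (the husband proposes): the wife will accept anything ≥ 0, so the husband offers 0 and keeps 400.
Round 3 (the wife proposes): rejecting gives the husband an expected 0.8 × 400 = 320; the wife offers that and keeps 80.
Round 2 (the husband proposes): rejecting gives the wife an expected 0.8 × 80 = 64. The husband offers 64 and keeps 400 − 64 = 336.
Round 1 (the wife proposes): rejecting gives the husband an expected 0.8 × 336 = 268.8, so the wife offers 268.8, keeping 131.2.

131.2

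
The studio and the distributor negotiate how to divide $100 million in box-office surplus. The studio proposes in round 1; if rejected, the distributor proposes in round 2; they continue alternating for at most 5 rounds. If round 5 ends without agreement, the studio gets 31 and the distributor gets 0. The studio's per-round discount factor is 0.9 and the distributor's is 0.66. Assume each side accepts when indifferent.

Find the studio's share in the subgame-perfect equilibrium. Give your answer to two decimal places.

Round 5 (the studio proposes): the distributor will accept anything ≥ 0, so the studio offers 0 and keeps 100.
Round 4 (the distributor proposes): the studio can get 100 next round, worth 0.9 × 100 = 90 now; the distributor offers that and keeps 10.
Round 3 (the studio proposes): the distributor can get 10 next round, worth 0.66 × 10 = 6.6 now; the studio offers that and keeps 93.4.
Round 2 (the distributor proposes): the studio can get 93.4 next round, worth 0.9 × 93.4 = 84.06 now; the distributor offers that and keeps 15.94.
Round 1 (the studio proposes): the distributor can get 15.94 next round, worth 0.66 × 15.94 = 10.5204 now. The studio offers 10.5204 and keeps 100 − 10.5204 = 89.4796.

89.48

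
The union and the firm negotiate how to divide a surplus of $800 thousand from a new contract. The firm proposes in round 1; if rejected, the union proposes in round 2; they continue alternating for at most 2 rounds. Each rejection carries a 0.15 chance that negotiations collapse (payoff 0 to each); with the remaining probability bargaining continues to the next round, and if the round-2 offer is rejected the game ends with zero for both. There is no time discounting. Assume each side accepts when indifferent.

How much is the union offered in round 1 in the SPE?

680

Round 2 (the union proposes): rejection yields 0 for the firm; the union offers 0 and keeps 800.
Round 1 (the firm proposes): rejecting gives the union an expected 0.85 × 800 = 680; the firm offers that and keeps 120.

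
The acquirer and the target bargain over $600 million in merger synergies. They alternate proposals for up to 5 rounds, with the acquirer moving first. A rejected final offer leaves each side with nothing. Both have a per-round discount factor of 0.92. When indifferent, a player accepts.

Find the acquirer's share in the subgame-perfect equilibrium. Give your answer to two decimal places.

518.46

Solve by backward induction from round 5.
Round 5 (the acquirer proposes): the target will accept anything ≥ 0, so the acquirer offers 0 and keeps 600.
Round 4 (the target proposes): the acquirer can get 600 next round, worth 0.92 × 600 = 552 now, so the target offers 552, keeping 48.
Round 3 (the acquirer proposes): the target can get 48 next round, worth 0.92 × 48 = 44.16 now. The acquirer offers 44.16 and keeps 600 − 44.16 = 555.84.
Round 2 (the target proposes): the acquirer can get 555.84 next round, worth 0.92 × 555.84 = 511.3728 now, so the target offers 511.3728, keeping 88.6272.
Round 1 (the acquirer proposes): the target can get 88.6272 next round, worth 0.92 × 88.6272 = 81.537024 now, so the acquirer offers 81.537024, keeping 518.462976.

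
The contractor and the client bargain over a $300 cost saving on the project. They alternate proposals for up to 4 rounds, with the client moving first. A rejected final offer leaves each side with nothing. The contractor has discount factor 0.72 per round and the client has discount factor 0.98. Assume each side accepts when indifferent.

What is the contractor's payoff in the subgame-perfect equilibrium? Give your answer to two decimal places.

Work backward from the last round.
Round 4 (the contractor proposes): the client will accept anything ≥ 0, so the contractor offers 0 and keeps 300.
Round 3 (the client proposes): the contractor can get 300 next round, worth 0.72 × 300 = 216 now. The client offers 216 and keeps 300 − 216 = 84.
Round 2 (the contractor proposes): the client can get 84 next round, worth 0.98 × 84 = 82.32 now. The contractor offers 82.32 and keeps 300 − 82.32 = 217.68.
Round 1 (the client proposes): the contractor can get 217.68 next round, worth 0.72 × 217.68 = 156.7296 now, so the client offers 156.7296, keeping 143.2704.

156.73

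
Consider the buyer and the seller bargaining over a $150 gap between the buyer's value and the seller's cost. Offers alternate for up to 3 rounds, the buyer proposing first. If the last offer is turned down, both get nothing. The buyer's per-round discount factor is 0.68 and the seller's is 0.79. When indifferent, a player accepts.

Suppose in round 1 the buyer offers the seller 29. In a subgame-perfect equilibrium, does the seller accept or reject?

Round 3 (the buyer proposes): rejection yields 0 for the seller; the buyer offers 0 and keeps 150.
Round 2 (the seller proposes): the buyer can get 150 next round, worth 0.68 × 150 = 102 now; the seller offers that and keeps 48.
So by rejecting in round 1, the seller gets 48 next round, worth 0.79 × 48 = 37.92 now.
Offer 29 < 37.92, so the seller rejects.

Reject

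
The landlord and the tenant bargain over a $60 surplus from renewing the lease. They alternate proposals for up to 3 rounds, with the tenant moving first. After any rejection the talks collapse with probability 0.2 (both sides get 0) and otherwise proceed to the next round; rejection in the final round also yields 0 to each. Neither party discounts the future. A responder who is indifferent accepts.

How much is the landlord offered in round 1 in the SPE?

Round 3 (the tenant proposes): the landlord will accept anything ≥ 0, so the tenant offers 0 and keeps 60.
Round 2 (the landlord proposes): rejecting gives the tenant an expected 0.8 × 60 = 48; the landlord offers that and keeps 12.
Round 1 (the tenant proposes): rejecting gives the landlord an expected 0.8 × 12 = 9.6, so the tenant offers 9.6, keeping 50.4.

9.6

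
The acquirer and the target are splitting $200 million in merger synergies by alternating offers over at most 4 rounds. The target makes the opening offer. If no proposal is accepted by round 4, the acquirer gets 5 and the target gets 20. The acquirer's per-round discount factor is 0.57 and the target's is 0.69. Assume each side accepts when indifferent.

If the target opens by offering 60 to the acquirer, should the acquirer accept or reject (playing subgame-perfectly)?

Reject

Round 4 (the acquirer proposes): the target gets 20 if talks fail, so the acquirer offers 20 and keeps 180.
Round 3 (the target proposes): the acquirer can get 180 next round, worth 0.57 × 180 = 102.6 now; the target offers that and keeps 97.4.
Round 2 (the acquirer proposes): the target can get 97.4 next round, worth 0.69 × 97.4 = 67.206 now; the acquirer offers that and keeps 132.794.
So by rejecting in round 1, the acquirer gets 132.794 next round, worth 0.57 × 132.794 = 75.69258 now.
Offer 60 < 75.69258, so the acquirer rejects.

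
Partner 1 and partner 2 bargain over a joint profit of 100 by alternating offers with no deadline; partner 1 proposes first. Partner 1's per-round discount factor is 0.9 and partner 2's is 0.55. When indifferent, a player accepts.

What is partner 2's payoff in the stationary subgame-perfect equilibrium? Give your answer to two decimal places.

10.89

When partner 1 proposes, partner 2 accepts any offer worth at least 0.55 times what partner 2 would get by proposing next round; and vice versa.
This gives x = 100 − 0.55y and y = 100 − 0.9x, where x and y are each side's share when it proposes.
Hence (1 − 0.55·0.9)x = 100(1 − 0.55), i.e. 0.505·x = 45.
x ≈ 89.1089; partner 2's share is 100 − x ≈ 10.8911.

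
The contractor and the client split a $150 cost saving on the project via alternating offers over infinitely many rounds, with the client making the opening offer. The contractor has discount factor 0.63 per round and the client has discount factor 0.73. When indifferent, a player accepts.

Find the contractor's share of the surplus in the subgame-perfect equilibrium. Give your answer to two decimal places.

When the client proposes, the contractor accepts any offer worth at least 0.63 times what the contractor would get by proposing next round; and vice versa.
This gives x = 150 − 0.63y and y = 150 − 0.73x, where x and y are each side's share when it proposes.
Hence (1 − 0.63·0.73)x = 150(1 − 0.63), i.e. 0.5401·x = 55.5.
x ≈ 102.7587; the contractor's share is 150 − x ≈ 47.2413.

47.24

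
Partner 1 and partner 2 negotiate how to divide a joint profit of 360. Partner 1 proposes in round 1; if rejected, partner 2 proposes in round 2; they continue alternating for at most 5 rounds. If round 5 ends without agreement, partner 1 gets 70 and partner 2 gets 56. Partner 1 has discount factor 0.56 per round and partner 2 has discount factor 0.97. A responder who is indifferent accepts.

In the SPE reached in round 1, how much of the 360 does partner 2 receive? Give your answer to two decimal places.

Round 5 (partner 1 proposes): partner 2 gets 56 if talks fail, so partner 1 offers 56 and keeps 304.
Round 4 (partner 2 proposes): partner 1 can get 304 next round, worth 0.56 × 304 = 170.24 now; partner 2 offers that and keeps 189.76.
Round 3 (partner 1 proposes): partner 2 can get 189.76 next round, worth 0.97 × 189.76 = 184.0672 now. Partner 1 offers 184.0672 and keeps 360 − 184.0672 = 175.9328.
Round 2 (partner 2 proposes): partner 1 can get 175.9328 next round, worth 0.56 × 175.9328 = 98.522368 now. Partner 2 offers 98.522368 and keeps 360 − 98.522368 = 261.477632.
Round 1 (partner 1 proposes): partner 2 can get 261.477632 next round, worth 0.97 × 261.477632 = 253.63330304 now; partner 1 offers that and keeps 106.36669696.

253.63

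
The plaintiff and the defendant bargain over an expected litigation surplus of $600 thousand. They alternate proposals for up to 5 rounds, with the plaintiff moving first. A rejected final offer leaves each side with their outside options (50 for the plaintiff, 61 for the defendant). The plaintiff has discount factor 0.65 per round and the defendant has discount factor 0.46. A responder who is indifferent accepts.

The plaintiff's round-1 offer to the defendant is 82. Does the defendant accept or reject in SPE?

Reject

Round 5 (the plaintiff proposes): the defendant gets 61 if talks fail, so the plaintiff offers 61 and keeps 539.
Round 4 (the defendant proposes): the plaintiff can get 539 next round, worth 0.65 × 539 = 350.35 now. The defendant offers 350.35 and keeps 600 − 350.35 = 249.65.
Round 3 (the plaintiff proposes): the defendant can get 249.65 next round, worth 0.46 × 249.65 = 114.839 now; the plaintiff offers that and keeps 485.161.
Round 2 (the defendant proposes): the plaintiff can get 485.161 next round, worth 0.65 × 485.161 = 315.35465 now, so the defendant offers 315.35465, keeping 284.64535.
So by rejecting in round 1, the defendant gets 284.64535 next round, worth 0.46 × 284.64535 = 130.936861 now.
Offer 82 < 130.936861, so the defendant rejects.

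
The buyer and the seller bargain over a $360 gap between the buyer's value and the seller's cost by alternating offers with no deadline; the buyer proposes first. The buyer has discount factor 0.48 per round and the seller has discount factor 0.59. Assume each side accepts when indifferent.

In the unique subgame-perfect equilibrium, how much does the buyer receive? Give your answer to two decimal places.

205.92

When the buyer proposes, the seller accepts any offer worth at least 0.59 times what the seller would get by proposing next round; and vice versa.
This gives x = 360 − 0.59y and y = 360 − 0.48x, where x and y are each side's share when it proposes.
Hence (1 − 0.59·0.48)x = 360(1 − 0.59), i.e. 0.7168·x = 147.6.
x ≈ 205.9152; the seller's share is 360 − x ≈ 154.0848.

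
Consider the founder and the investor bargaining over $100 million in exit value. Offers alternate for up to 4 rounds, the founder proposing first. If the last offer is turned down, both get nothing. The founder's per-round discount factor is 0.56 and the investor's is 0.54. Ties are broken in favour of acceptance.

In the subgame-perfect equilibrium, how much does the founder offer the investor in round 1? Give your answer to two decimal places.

Round 4 (the investor proposes): rejection yields 0 for the founder; the investor offers 0 and keeps 100.
Round 3 (the founder proposes): the investor can get 100 next round, worth 0.54 × 100 = 54 now, so the founder offers 54, keeping 46.
Round 2 (the investor proposes): the founder can get 46 next round, worth 0.56 × 46 = 25.76 now. The investor offers 25.76 and keeps 100 − 25.76 = 74.24.
Round 1 (the founder proposes): the investor can get 74.24 next round, worth 0.54 × 74.24 = 40.0896 now; the founder offers that and keeps 59.9104.

40.09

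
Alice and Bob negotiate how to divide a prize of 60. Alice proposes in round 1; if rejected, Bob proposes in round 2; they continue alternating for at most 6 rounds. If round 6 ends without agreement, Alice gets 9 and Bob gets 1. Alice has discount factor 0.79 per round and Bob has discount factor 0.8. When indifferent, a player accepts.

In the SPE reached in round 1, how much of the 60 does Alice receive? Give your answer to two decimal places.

Round 6 (Bob proposes): Alice gets 9 if talks fail, so Bob offers 9 and keeps 51.
Round 5 (Alice proposes): Bob can get 51 next round, worth 0.8 × 51 = 40.8 now; Alice offers that and keeps 19.2.
Round 4 (Bob proposes): Alice can get 19.2 next round, worth 0.79 × 19.2 = 15.168 now; Bob offers that and keeps 44.832.
Round 3 (Alice proposes): Bob can get 44.832 next round, worth 0.8 × 44.832 = 35.8656 now. Alice offers 35.8656 and keeps 60 − 35.8656 = 24.1344.
Round 2 (Bob proposes): Alice can get 24.1344 next round, worth 0.79 × 24.1344 = 19.066176 now. Bob offers 19.066176 and keeps 60 − 19.066176 = 40.933824.
Round 1 (Alice proposes): Bob can get 40.933824 next round, worth 0.8 × 40.933824 = 32.7470592 now; Alice offers that and keeps 27.2529408.

27.25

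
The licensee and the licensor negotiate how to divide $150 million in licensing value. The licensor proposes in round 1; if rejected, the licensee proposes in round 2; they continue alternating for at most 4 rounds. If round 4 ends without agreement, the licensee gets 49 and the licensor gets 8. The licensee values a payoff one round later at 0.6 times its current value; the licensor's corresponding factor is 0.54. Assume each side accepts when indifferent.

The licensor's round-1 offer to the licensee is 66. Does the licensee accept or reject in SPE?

Work out the licensee's continuation value if the offer is rejected.
Round 4 (the licensee proposes): the licensor gets 8 if talks fail, so the licensee offers 8 and keeps 142.
Round 3 (the licensor proposes): the licensee can get 142 next round, worth 0.6 × 142 = 85.2 now. The licensor offers 85.2 and keeps 150 − 85.2 = 64.8.
Round 2 (the licensee proposes): the licensor can get 64.8 next round, worth 0.54 × 64.8 = 34.992 now. The licensee offers 34.992 and keeps 150 − 34.992 = 115.008.
So by rejecting in round 1, the licensee gets 115.008 next round, worth 0.6 × 115.008 = 69.0048 now.
Offer 66 < 69.0048, so the licensee rejects.

Reject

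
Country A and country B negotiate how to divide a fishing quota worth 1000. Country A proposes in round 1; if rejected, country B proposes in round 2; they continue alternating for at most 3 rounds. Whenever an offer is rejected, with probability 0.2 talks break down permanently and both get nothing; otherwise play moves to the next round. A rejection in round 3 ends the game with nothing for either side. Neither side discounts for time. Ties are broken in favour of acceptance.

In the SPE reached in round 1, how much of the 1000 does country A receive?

840

Round 3 (country A proposes): country B will accept anything ≥ 0, so country A offers 0 and keeps 1000.
Round 2 (country B proposes): rejecting gives country A an expected 0.8 × 1000 = 800, so country B offers 800, keeping 200.
Round 1 (country A proposes): rejecting gives country B an expected 0.8 × 200 = 160; country A offers that and keeps 840.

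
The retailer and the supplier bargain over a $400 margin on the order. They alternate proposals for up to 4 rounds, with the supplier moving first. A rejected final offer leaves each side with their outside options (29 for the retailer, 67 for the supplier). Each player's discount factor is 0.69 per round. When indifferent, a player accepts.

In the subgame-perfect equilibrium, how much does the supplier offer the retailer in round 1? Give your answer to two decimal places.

Solve by backward induction from round 4.
Round 4 (the retailer proposes): the supplier gets 67 if talks fail, so the retailer offers 67 and keeps 333.
Round 3 (the supplier proposes): the retailer can get 333 next round, worth 0.69 × 333 = 229.77 now; the supplier offers that and keeps 170.23.
Round 2 (the retailer proposes): the supplier can get 170.23 next round, worth 0.69 × 170.23 = 117.4587 now; the retailer offers that and keeps 282.5413.
Round 1 (the supplier proposes): the retailer can get 282.5413 next round, worth 0.69 × 282.5413 = 194.953497 now, so the supplier offers 194.953497, keeping 205.046503.

194.95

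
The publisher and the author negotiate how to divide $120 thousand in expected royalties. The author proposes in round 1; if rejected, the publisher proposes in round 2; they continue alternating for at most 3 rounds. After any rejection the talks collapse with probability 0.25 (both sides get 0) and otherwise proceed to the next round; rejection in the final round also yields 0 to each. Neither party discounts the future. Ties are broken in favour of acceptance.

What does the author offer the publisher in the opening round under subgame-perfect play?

22.5

Round 3 (the author proposes): rejection yields 0 for the publisher; the author offers 0 and keeps 120.
Round 2 (the publisher proposes): rejecting gives the author an expected 0.75 × 120 = 90; the publisher offers that and keeps 30.
Round 1 (the author proposes): rejecting gives the publisher an expected 0.75 × 30 = 22.5. The author offers 22.5 and keeps 120 − 22.5 = 97.5.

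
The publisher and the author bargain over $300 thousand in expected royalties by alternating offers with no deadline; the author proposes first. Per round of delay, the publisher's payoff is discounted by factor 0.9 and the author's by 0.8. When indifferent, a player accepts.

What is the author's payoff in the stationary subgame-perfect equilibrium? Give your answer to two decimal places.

107.14

Let x be the author's share when the author proposes and y be the publisher's share when the publisher proposes.
The publisher accepts iff offered ≥ 0.9·y, so x = 300 − 0.9y. Symmetrically y = 300 − 0.8x.
Substituting: x = 300 − 0.9(300 − 0.8x), giving x(1 − 0.8·0.9) = 300(1 − 0.9).
So x = 300 × 0.1 / 0.28 ≈ 107.1429, and the publisher receives 300 − x ≈ 192.8571.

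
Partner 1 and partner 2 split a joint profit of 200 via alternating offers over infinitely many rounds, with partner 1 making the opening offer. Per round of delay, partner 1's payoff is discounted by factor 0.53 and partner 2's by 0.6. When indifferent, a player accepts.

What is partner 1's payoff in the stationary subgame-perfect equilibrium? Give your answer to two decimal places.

Let x be partner 1's share when partner 1 proposes and y be partner 2's share when partner 2 proposes.
Partner 2 accepts iff offered ≥ 0.6·y, so x = 200 − 0.6y. Symmetrically y = 200 − 0.53x.
Substituting: x = 200 − 0.6(200 − 0.53x), giving x(1 − 0.53·0.6) = 200(1 − 0.6).
So x = 200 × 0.4 / 0.682 ≈ 117.3021, and partner 2 receives 200 − x ≈ 82.6979.

117.30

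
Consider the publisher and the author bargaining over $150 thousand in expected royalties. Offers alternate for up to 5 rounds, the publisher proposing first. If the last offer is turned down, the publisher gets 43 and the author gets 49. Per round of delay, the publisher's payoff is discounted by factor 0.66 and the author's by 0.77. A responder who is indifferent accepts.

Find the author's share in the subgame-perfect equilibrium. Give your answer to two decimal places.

Solve by backward induction from round 5.
Round 5 (the publisher proposes): the author gets 49 if talks fail, so the publisher offers 49 and keeps 101.
Round 4 (the author proposes): the publisher can get 101 next round, worth 0.66 × 101 = 66.66 now, so the author offers 66.66, keeping 83.34.
Round 3 (the publisher proposes): the author can get 83.34 next round, worth 0.77 × 83.34 = 64.1718 now; the publisher offers that and keeps 85.8282.
Round 2 (the author proposes): the publisher can get 85.8282 next round, worth 0.66 × 85.8282 = 56.646612 now; the author offers that and keeps 93.353388.
Round 1 (the publisher proposes): the author can get 93.353388 next round, worth 0.77 × 93.353388 = 71.88210876 now; the publisher offers that and keeps 78.11789124.

71.88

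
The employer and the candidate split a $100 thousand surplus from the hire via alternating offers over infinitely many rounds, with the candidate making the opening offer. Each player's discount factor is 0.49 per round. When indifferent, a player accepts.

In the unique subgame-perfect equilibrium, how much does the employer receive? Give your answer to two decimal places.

In a stationary SPE each proposer offers the other exactly their discounted continuation value.
If the candidate keeps x when proposing and the employer keeps y when proposing, then x = 100 − 0.49y and y = 100 − 0.49x.
Solving: x = 100(1 − 0.49) / (1 − 0.49·0.49) = 51 / 0.7599 ≈ 67.1141.
The employer gets 100 − 67.1141 ≈ 32.8859.

32.89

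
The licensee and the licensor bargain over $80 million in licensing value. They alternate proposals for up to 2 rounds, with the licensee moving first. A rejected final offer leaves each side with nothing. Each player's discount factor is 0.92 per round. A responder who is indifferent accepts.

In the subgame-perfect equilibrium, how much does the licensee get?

6.4

Solve by backward induction from round 2.
Round 2 (the licensor proposes): the licensee will accept anything ≥ 0, so the licensor offers 0 and keeps 80.
Round 1 (the licensee proposes): the licensor can get 80 next round, worth 0.92 × 80 = 73.6 now; the licensee offers that and keeps 6.4.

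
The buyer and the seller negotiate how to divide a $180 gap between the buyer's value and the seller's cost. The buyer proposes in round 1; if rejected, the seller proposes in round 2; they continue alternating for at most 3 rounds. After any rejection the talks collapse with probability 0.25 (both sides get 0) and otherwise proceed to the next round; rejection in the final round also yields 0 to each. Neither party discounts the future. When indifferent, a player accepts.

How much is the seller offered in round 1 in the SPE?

Round 3 (the buyer proposes): the seller will accept anything ≥ 0, so the buyer offers 0 and keeps 180.
Round 2 (the seller proposes): rejecting gives the buyer an expected 0.75 × 180 = 135; the seller offers that and keeps 45.
Round 1 (the buyer proposes): rejecting gives the seller an expected 0.75 × 45 = 33.75. The buyer offers 33.75 and keeps 180 − 33.75 = 146.25.

33.75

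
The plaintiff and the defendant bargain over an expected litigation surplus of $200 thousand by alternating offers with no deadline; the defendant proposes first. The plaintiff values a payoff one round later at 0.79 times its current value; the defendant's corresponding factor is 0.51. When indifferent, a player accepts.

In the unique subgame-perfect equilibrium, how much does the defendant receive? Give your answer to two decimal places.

When the defendant proposes, the plaintiff accepts any offer worth at least 0.79 times what the plaintiff would get by proposing next round; and vice versa.
This gives x = 200 − 0.79y and y = 200 − 0.51x, where x and y are each side's share when it proposes.
Hence (1 − 0.79·0.51)x = 200(1 − 0.79), i.e. 0.5971·x = 42.
x ≈ 70.3400; the plaintiff's share is 200 − x ≈ 129.6600.

70.34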